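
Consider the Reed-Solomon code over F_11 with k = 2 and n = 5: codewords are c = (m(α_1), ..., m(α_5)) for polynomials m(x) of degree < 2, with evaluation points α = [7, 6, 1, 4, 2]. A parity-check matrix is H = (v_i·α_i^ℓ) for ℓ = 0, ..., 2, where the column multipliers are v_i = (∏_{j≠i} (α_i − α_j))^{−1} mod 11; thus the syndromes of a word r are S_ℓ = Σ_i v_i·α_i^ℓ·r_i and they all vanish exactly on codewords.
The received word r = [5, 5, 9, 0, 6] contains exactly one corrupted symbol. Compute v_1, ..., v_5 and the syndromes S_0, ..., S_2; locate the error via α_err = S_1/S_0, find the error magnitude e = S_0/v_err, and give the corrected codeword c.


S = (7, 5, 2), error at position 1, error magnitude e = 3, c = [2, 5, 9, 0, 6].

Step 1: column multipliers v_i = (∏_{j≠i}(α_i − α_j))^{−1} mod 11.
  i = 1 (α = 7): (7−6)(7−1)(7−4)(7−2) = 1·6·3·5 = 90 ≡ 2, so v_1 = 2^{−1} = 6 (mod 11).
  i = 2 (α = 6): (6−7)(6−1)(6−4)(6−2) = (−1)·5·2·4 = −40 ≡ 4, so v_2 = 4^{−1} = 3 (mod 11).
  i = 3 (α = 1): (1−7)(1−6)(1−4)(1−2) = (−6)·(−5)·(−3)·(−1) = 90 ≡ 2, so v_3 = 2^{−1} = 6 (mod 11).
  i = 4 (α = 4): (4−7)(4−6)(4−1)(4−2) = (−3)·(−2)·3·2 = 36 ≡ 3, so v_4 = 3^{−1} = 4 (mod 11).
  i = 5 (α = 2): (2−7)(2−6)(2−1)(2−4) = (−5)·(−4)·1·(−2) = −40 ≡ 4, so v_5 = 4^{−1} = 3 (mod 11).
  v = [6, 3, 6, 4, 3].
Step 2: syndromes of r = [5, 5, 9, 0, 6] (all sums mod 11).
  S_0 = Σ v_i r_i = 6·5 + 3·5 + 6·9 + 4·0 + 3·6 = 117 ≡ 7.
  S_1 = Σ v_i α_i r_i = 6·7·5 + 3·6·5 + 6·1·9 + 4·4·0 + 3·2·6 = 390 ≡ 5.
  α_i^2 mod 11 = [5, 3, 1, 5, 4].
  S_2 = Σ v_i α_i^2 r_i = 6·5·5 + 3·3·5 + 6·1·9 + 4·5·0 + 3·4·6 = 321 ≡ 2.
  S = (7, 5, 2) ≠ 0, so r is not a codeword (an error is present).
Step 3: locate the error. For a single error e at position i, S_ℓ = v_i·e·α_i^ℓ, so α_err = S_1/S_0.
  S_0^{−1} = 7^{−1} = 8 (mod 11), so α_err = 5·8 = 40 ≡ 7 = α_1. Error position i = 1.
  Consistency check: S_2/S_1 = 2·9 = 18 ≡ 7 = α_err ✓ (single-error assumption holds).
Step 4: error magnitude e = S_0/v_1 = S_0·∏_{j≠1}(α_1 − α_j) = 7·2 = 14 ≡ 3 (mod 11).
Step 5: correct position 1: c_1 = r_1 − e = 5 − 3 ≡ 2 (mod 11). Hence c = [2, 5, 9, 0, 6].
  Check: interpolating c through the α_i gives m(x) = 1 + 8·x (degree < 2) with m(α_i) = c_i for every i, so c is indeed a codeword.


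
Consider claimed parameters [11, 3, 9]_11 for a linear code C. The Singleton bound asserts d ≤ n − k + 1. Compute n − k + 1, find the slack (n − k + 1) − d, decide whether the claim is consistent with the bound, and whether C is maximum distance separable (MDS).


Singleton RHS = n − k + 1 = 9, slack = 0, bound satisfied, MDS.

Singleton bound: d ≤ n − k + 1.
Here n = 11, k = 3, so n − k + 1 = 9.
Given d = 9, check d ≤ 9: YES.
Slack = (n − k + 1) − d = 0.
The code is MDS (slack = 0).
Description: the claimed parameters are [11, 3, 9]_11; such a code would be MDS (meets Singleton bound).


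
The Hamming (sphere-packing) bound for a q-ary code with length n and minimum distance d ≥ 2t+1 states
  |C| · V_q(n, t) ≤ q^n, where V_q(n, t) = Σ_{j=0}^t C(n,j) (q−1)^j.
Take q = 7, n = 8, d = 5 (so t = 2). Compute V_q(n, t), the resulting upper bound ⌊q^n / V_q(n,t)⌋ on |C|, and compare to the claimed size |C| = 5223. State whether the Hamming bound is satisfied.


V_q(n, t) = 1057, q^n = 5764801, Hamming bound = 5453, |C| = 5223 ≤ bound (satisfied).

Step 1: Compute V_q(n, t) = Σ_{j=0}^2 C(n, j) (q−1)^j.
  j = 0: C(8,0)·(6)^0 = 1·1 = 1.
  j = 1: C(8,1)·(6)^1 = 8·6 = 48.
  j = 2: C(8,2)·(6)^2 = 28·36 = 1008.
  V_q(n, t) = 1 + 48 + 1008 = 1057.
Step 2: q^n = 7^8 = 5764801.
Step 3: Hamming bound ⌊q^n / V_q(n,t)⌋ = ⌊5764801/1057⌋ = 5453.
Step 4: Compare |C| = 5223 to 5453: satisfied.
The claimed |C| lies below the Hamming bound.


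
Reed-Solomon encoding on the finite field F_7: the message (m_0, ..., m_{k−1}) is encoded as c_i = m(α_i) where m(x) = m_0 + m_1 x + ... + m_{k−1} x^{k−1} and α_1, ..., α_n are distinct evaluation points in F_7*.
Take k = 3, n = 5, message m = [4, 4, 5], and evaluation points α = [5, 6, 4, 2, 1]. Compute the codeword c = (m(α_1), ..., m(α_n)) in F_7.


c = [2, 5, 2, 4, 6]

Message polynomial: m(x) = 4 + 4·x + 5·x^2 (mod 7).
For each evaluation point α_i, compute m(α_i) mod 7:
  α_1 = 5: Horner steps 5 → 1 → 2, so m(5) = 2.
  α_2 = 6: Horner steps 5 → 6 → 5, so m(6) = 5.
  α_3 = 4: Horner steps 5 → 3 → 2, so m(4) = 2.
  α_4 = 2: Horner steps 5 → 0 → 4, so m(2) = 4.
  α_5 = 1: Horner steps 5 → 2 → 6, so m(1) = 6.
Codeword c = [2, 5, 2, 4, 6] ∈ F_7^5.


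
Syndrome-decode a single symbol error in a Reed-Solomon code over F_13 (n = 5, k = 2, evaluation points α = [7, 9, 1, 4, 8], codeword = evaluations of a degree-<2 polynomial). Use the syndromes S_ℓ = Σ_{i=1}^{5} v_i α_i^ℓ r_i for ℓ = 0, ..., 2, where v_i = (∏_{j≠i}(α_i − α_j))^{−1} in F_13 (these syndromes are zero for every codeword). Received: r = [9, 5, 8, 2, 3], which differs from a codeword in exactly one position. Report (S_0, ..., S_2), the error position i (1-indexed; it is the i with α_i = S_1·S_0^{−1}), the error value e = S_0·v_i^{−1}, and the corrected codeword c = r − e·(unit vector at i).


S = (2, 3, 11), error at position 5, error magnitude e = 9, c = [9, 5, 8, 2, 7].

Step 1: column multipliers v_i = (∏_{j≠i}(α_i − α_j))^{−1} mod 13.
  i = 1 (α = 7): (7−9)(7−1)(7−4)(7−8) = (−2)·6·3·(−1) = 36 ≡ 10, so v_1 = 10^{−1} = 4 (mod 13).
  i = 2 (α = 9): (9−7)(9−1)(9−4)(9−8) = 2·8·5·1 = 80 ≡ 2, so v_2 = 2^{−1} = 7 (mod 13).
  i = 3 (α = 1): (1−7)(1−9)(1−4)(1−8) = (−6)·(−8)·(−3)·(−7) = 1008 ≡ 7, so v_3 = 7^{−1} = 2 (mod 13).
  i = 4 (α = 4): (4−7)(4−9)(4−1)(4−8) = (−3)·(−5)·3·(−4) = −180 ≡ 2, so v_4 = 2^{−1} = 7 (mod 13).
  i = 5 (α = 8): (8−7)(8−9)(8−1)(8−4) = 1·(−1)·7·4 = −28 ≡ 11, so v_5 = 11^{−1} = 6 (mod 13).
  v = [4, 7, 2, 7, 6].
Step 2: syndromes of r = [9, 5, 8, 2, 3] (all sums mod 13).
  S_0 = Σ v_i r_i = 4·9 + 7·5 + 2·8 + 7·2 + 6·3 = 119 ≡ 2.
  S_1 = Σ v_i α_i r_i = 4·7·9 + 7·9·5 + 2·1·8 + 7·4·2 + 6·8·3 = 783 ≡ 3.
  α_i^2 mod 13 = [10, 3, 1, 3, 12].
  S_2 = Σ v_i α_i^2 r_i = 4·10·9 + 7·3·5 + 2·1·8 + 7·3·2 + 6·12·3 = 739 ≡ 11.
  S = (2, 3, 11) ≠ 0, so r is not a codeword (an error is present).
Step 3: locate the error. For a single error e at position i, S_ℓ = v_i·e·α_i^ℓ, so α_err = S_1/S_0.
  S_0^{−1} = 2^{−1} = 7 (mod 13), so α_err = 3·7 = 21 ≡ 8 = α_5. Error position i = 5.
  Consistency check: S_2/S_1 = 11·9 = 99 ≡ 8 = α_err ✓ (single-error assumption holds).
Step 4: error magnitude e = S_0/v_5 = S_0·∏_{j≠5}(α_5 − α_j) = 2·11 = 22 ≡ 9 (mod 13).
Step 5: correct position 5: c_5 = r_5 − e = 3 − 9 ≡ 7 (mod 13). Hence c = [9, 5, 8, 2, 7].
  Check: interpolating c through the α_i gives m(x) = 10 + 11·x (degree < 2) with m(α_i) = c_i for every i, so c is indeed a codeword.


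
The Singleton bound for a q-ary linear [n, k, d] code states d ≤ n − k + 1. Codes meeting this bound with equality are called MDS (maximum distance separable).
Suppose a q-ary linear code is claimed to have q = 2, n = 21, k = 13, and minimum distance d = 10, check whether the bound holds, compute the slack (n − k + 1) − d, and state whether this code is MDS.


Singleton RHS = n − k + 1 = 9, slack = -1, bound violated (no such code; not MDS).

Singleton bound: d ≤ n − k + 1.
Here n = 21, k = 13, so n − k + 1 = 9.
Given d = 10, check d ≤ 9: NO.
Slack = (n − k + 1) − d = -1.
The slack is negative: d = 10 exceeds n − k + 1 = 9 by 1, so the Singleton bound is violated and no linear [21, 13, 10]_2 code can exist. In particular it is not MDS (MDS requires d = n − k + 1 exactly).
Description: the claimed parameters are [21, 13, 10]_2; such a code would be impossible (violates the Singleton bound).


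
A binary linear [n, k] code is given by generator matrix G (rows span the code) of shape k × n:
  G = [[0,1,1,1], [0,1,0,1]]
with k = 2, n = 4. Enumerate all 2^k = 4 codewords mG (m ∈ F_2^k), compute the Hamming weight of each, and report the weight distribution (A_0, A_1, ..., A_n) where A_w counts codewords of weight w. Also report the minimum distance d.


Weight distribution: A_0 = 1, A_1 = 1, A_2 = 1, A_3 = 1. Minimum distance d = 1.

Enumerate all 2^2 = 4 messages m ∈ F_2^2.
For each, compute codeword c = mG in F_2^4, then tally its weight.
  m = 00 → c = 0000, weight = 0.
  m = 10 → c = 0111, weight = 3.
  m = 01 → c = 0101, weight = 2.
  m = 11 → c = 0010, weight = 1.
Tally weights:
  weight 0: 1 codewords.
  weight 1: 1 codewords.
  weight 2: 1 codewords.
  weight 3: 1 codewords.
Minimum distance d = smallest w > 0 with A_w > 0 = 1.
Sanity: Σ A_w = 4 = 2^2 = 4 ✓.


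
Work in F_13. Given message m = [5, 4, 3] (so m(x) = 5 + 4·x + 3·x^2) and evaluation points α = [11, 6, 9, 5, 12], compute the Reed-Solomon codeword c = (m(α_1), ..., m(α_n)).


c = [9, 7, 11, 9, 4]

Message polynomial: m(x) = 5 + 4·x + 3·x^2 (mod 13).
For each evaluation point α_i, compute m(α_i) mod 13:
  α_1 = 11: Horner steps 3 → 11 → 9, so m(11) = 9.
  α_2 = 6: Horner steps 3 → 9 → 7, so m(6) = 7.
  α_3 = 9: Horner steps 3 → 5 → 11, so m(9) = 11.
  α_4 = 5: Horner steps 3 → 6 → 9, so m(5) = 9.
  α_5 = 12: Horner steps 3 → 1 → 4, so m(12) = 4.
Codeword c = [9, 7, 11, 9, 4] ∈ F_13^5.


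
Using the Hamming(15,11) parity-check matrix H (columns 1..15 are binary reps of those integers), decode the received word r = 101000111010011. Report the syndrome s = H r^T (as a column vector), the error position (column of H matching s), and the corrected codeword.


s = (1, 1, 1, 0)^T, error position = 14, corrected codeword c = 101000111010001

Compute s = H r^T mod 2 one row at a time:
  s_1 = 1 + 1 + 0 + 1 + 0 + 0 + 1 + 1 = 5 ≡ 1 (mod 2).
  s_2 = 0 + 0 + 0 + 1 + 0 + 0 + 1 + 1 = 3 ≡ 1 (mod 2).
  s_3 = 0 + 1 + 0 + 1 + 0 + 1 + 1 + 1 = 5 ≡ 1 (mod 2).
  s_4 = 1 + 1 + 0 + 1 + 1 + 1 + 0 + 1 = 6 ≡ 0 (mod 2).
s = (1, 1, 1, 0)^T — this equals column 14 of H (binary 1110), so error is at position 14.
Correct: flip bit 14 of r = 101000111010011 to get c = 101000111010001.


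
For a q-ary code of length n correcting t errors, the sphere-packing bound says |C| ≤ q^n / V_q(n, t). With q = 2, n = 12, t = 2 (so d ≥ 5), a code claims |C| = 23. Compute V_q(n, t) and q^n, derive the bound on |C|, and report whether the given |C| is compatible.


V_q(n, t) = 79, q^n = 4096, Hamming bound = 51, |C| = 23 ≤ bound (satisfied).

Step 1: Compute V_q(n, t) = Σ_{j=0}^2 C(n, j) (q−1)^j.
  j = 0: C(12,0)·(1)^0 = 1·1 = 1.
  j = 1: C(12,1)·(1)^1 = 12·1 = 12.
  j = 2: C(12,2)·(1)^2 = 66·1 = 66.
  V_q(n, t) = 1 + 12 + 66 = 79.
Step 2: q^n = 2^12 = 4096.
Step 3: Hamming bound ⌊q^n / V_q(n,t)⌋ = ⌊4096/79⌋ = 51.
Step 4: Compare |C| = 23 to 51: satisfied.
The claimed |C| lies below the Hamming bound.


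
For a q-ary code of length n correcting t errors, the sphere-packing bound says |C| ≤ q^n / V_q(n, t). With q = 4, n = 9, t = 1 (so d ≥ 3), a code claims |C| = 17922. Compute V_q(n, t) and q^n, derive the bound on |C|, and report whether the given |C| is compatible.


V_q(n, t) = 28, q^n = 262144, Hamming bound = 9362, |C| = 17922 > bound (violated).

Step 1: Compute V_q(n, t) = Σ_{j=0}^1 C(n, j) (q−1)^j.
  j = 0: C(9,0)·(3)^0 = 1·1 = 1.
  j = 1: C(9,1)·(3)^1 = 9·3 = 27.
  V_q(n, t) = 1 + 27 = 28.
Step 2: q^n = 4^9 = 262144.
Step 3: Hamming bound ⌊q^n / V_q(n,t)⌋ = ⌊262144/28⌋ = 9362.
Step 4: Compare |C| = 17922 to 9362: violated.
The claimed |C| lies above the Hamming bound, so no 4-ary code of length 9 with d ≥ 3 can have 17922 codewords.


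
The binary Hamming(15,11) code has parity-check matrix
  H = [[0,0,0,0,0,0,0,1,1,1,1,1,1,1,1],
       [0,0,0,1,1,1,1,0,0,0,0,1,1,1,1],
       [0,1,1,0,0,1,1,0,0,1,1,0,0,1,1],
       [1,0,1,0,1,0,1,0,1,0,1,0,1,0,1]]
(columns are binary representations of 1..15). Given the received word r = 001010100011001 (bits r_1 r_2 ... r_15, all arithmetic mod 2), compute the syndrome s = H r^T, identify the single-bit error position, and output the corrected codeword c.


s = (1, 0, 0, 1)^T, error position = 9, corrected codeword c = 001010101011001

Compute s = H r^T mod 2 one row at a time:
  s_1 = 0 + 0 + 0 + 1 + 1 + 0 + 0 + 1 = 3 ≡ 1 (mod 2).
  s_2 = 0 + 1 + 0 + 1 + 1 + 0 + 0 + 1 = 4 ≡ 0 (mod 2).
  s_3 = 0 + 1 + 0 + 1 + 0 + 1 + 0 + 1 = 4 ≡ 0 (mod 2).
  s_4 = 0 + 1 + 1 + 1 + 0 + 1 + 0 + 1 = 5 ≡ 1 (mod 2).
s = (1, 0, 0, 1)^T — this equals column 9 of H (binary 1001), so error is at position 9.
Correct: flip bit 9 of r = 001010100011001 to get c = 001010101011001.


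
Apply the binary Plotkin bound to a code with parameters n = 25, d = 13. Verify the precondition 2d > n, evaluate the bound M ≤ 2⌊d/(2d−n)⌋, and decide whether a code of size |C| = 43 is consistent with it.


Plotkin bound M ≤ 26; given |C| = 43 > bound (violated).

Check applicability: 2d = 26, n = 25.
2d − n = 1 > 0, so Plotkin applies.
Compute d/(2d−n) = 13/1 ≈ 13.0000.
⌊d/(2d−n)⌋ = 13.
Plotkin bound: M ≤ 2·13 = 26.
Given |C| = 43, check: VIOLATED.
This |C| is above the Plotkin bound, so no binary code with n = 25, d = 13 and 43 codewords exists.


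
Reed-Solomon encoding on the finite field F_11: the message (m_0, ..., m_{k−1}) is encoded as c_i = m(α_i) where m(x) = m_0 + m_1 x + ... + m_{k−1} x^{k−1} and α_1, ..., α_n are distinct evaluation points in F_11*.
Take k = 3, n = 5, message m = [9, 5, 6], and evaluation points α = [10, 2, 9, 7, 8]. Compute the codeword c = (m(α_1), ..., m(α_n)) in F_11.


c = [10, 10, 1, 8, 4]

Message polynomial: m(x) = 9 + 5·x + 6·x^2 (mod 11).
For each evaluation point α_i, compute m(α_i) mod 11:
  α_1 = 10: Horner steps 6 → 10 → 10, so m(10) = 10.
  α_2 = 2: Horner steps 6 → 6 → 10, so m(2) = 10.
  α_3 = 9: Horner steps 6 → 4 → 1, so m(9) = 1.
  α_4 = 7: Horner steps 6 → 3 → 8, so m(7) = 8.
  α_5 = 8: Horner steps 6 → 9 → 4, so m(8) = 4.
Codeword c = [10, 10, 1, 8, 4] ∈ F_11^5.


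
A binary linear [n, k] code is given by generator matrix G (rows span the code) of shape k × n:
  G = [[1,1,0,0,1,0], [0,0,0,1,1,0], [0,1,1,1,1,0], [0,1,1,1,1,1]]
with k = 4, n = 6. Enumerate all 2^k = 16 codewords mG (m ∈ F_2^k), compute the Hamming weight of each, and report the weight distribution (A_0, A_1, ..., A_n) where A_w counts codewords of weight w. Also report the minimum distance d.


Weight distribution: A_0 = 1, A_1 = 1, A_2 = 2, A_3 = 6, A_4 = 5, A_5 = 1. Minimum distance d = 1.

Enumerate all 2^4 = 16 messages m ∈ F_2^4.
For each, compute codeword c = mG in F_2^6, then tally its weight.
  m = 0000 → c = 000000, weight = 0.
  m = 1000 → c = 110010, weight = 3.
  m = 0100 → c = 000110, weight = 2.
  m = 1100 → c = 110100, weight = 3.
  m = 0010 → c = 011110, weight = 4.
  m = 1010 → c = 101100, weight = 3.
  m = 0110 → c = 011000, weight = 2.
  m = 1110 → c = 101010, weight = 3.
  m = 0001 → c = 011111, weight = 5.
  m = 1001 → c = 101101, weight = 4.
  m = 0101 → c = 011001, weight = 3.
  m = 1101 → c = 101011, weight = 4.
  m = 0011 → c = 000001, weight = 1.
  m = 1011 → c = 110011, weight = 4.
  m = 0111 → c = 000111, weight = 3.
  m = 1111 → c = 110101, weight = 4.
Tally weights:
  weight 0: 1 codewords.
  weight 1: 1 codewords.
  weight 2: 2 codewords.
  weight 3: 6 codewords.
  weight 4: 5 codewords.
  weight 5: 1 codewords.
Minimum distance d = smallest w > 0 with A_w > 0 = 1.
Sanity: Σ A_w = 16 = 2^4 = 16 ✓.


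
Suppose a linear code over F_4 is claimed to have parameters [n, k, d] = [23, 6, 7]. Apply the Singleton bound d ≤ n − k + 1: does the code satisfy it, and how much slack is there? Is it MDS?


Singleton RHS = n − k + 1 = 18, slack = 11, bound satisfied, not MDS.

Singleton bound: d ≤ n − k + 1.
Here n = 23, k = 6, so n − k + 1 = 18.
Given d = 7, check d ≤ 18: YES.
Slack = (n − k + 1) − d = 11.
The code is NOT MDS (slack = 11 > 0).
Description: the claimed parameters are [23, 6, 7]_4; such a code would be non-MDS.


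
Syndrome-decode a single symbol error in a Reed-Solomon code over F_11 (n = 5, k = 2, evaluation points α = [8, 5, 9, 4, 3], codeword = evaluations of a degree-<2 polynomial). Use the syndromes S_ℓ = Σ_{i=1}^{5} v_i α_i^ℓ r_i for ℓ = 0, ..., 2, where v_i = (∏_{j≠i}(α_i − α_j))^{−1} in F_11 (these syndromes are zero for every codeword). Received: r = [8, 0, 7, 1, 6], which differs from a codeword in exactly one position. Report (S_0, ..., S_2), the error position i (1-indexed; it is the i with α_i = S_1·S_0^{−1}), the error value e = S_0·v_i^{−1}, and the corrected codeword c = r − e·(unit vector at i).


S = (3, 9, 5), error at position 5, error magnitude e = 4, c = [8, 0, 7, 1, 2].

Step 1: column multipliers v_i = (∏_{j≠i}(α_i − α_j))^{−1} mod 11.
  i = 1 (α = 8): (8−5)(8−9)(8−4)(8−3) = 3·(−1)·4·5 = −60 ≡ 6, so v_1 = 6^{−1} = 2 (mod 11).
  i = 2 (α = 5): (5−8)(5−9)(5−4)(5−3) = (−3)·(−4)·1·2 = 24 ≡ 2, so v_2 = 2^{−1} = 6 (mod 11).
  i = 3 (α = 9): (9−8)(9−5)(9−4)(9−3) = 1·4·5·6 = 120 ≡ 10, so v_3 = 10^{−1} = 10 (mod 11).
  i = 4 (α = 4): (4−8)(4−5)(4−9)(4−3) = (−4)·(−1)·(−5)·1 = −20 ≡ 2, so v_4 = 2^{−1} = 6 (mod 11).
  i = 5 (α = 3): (3−8)(3−5)(3−9)(3−4) = (−5)·(−2)·(−6)·(−1) = 60 ≡ 5, so v_5 = 5^{−1} = 9 (mod 11).
  v = [2, 6, 10, 6, 9].
Step 2: syndromes of r = [8, 0, 7, 1, 6] (all sums mod 11).
  S_0 = Σ v_i r_i = 2·8 + 6·0 + 10·7 + 6·1 + 9·6 = 146 ≡ 3.
  S_1 = Σ v_i α_i r_i = 2·8·8 + 6·5·0 + 10·9·7 + 6·4·1 + 9·3·6 = 944 ≡ 9.
  α_i^2 mod 11 = [9, 3, 4, 5, 9].
  S_2 = Σ v_i α_i^2 r_i = 2·9·8 + 6·3·0 + 10·4·7 + 6·5·1 + 9·9·6 = 940 ≡ 5.
  S = (3, 9, 5) ≠ 0, so r is not a codeword (an error is present).
Step 3: locate the error. For a single error e at position i, S_ℓ = v_i·e·α_i^ℓ, so α_err = S_1/S_0.
  S_0^{−1} = 3^{−1} = 4 (mod 11), so α_err = 9·4 = 36 ≡ 3 = α_5. Error position i = 5.
  Consistency check: S_2/S_1 = 5·5 = 25 ≡ 3 = α_err ✓ (single-error assumption holds).
Step 4: error magnitude e = S_0/v_5 = S_0·∏_{j≠5}(α_5 − α_j) = 3·5 = 15 ≡ 4 (mod 11).
Step 5: correct position 5: c_5 = r_5 − e = 6 − 4 ≡ 2 (mod 11). Hence c = [8, 0, 7, 1, 2].
  Check: interpolating c through the α_i gives m(x) = 5 + 10·x (degree < 2) with m(α_i) = c_i for every i, so c is indeed a codeword.


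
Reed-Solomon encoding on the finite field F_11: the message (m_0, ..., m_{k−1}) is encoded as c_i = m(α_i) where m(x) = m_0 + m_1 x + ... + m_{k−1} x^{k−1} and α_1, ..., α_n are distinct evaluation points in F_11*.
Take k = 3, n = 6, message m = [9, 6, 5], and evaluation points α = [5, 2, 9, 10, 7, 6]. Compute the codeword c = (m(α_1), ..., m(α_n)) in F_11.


c = [10, 8, 6, 8, 10, 5]

Message polynomial: m(x) = 9 + 6·x + 5·x^2 (mod 11).
For each evaluation point α_i, compute m(α_i) mod 11:
  α_1 = 5: Horner steps 5 → 9 → 10, so m(5) = 10.
  α_2 = 2: Horner steps 5 → 5 → 8, so m(2) = 8.
  α_3 = 9: Horner steps 5 → 7 → 6, so m(9) = 6.
  α_4 = 10: Horner steps 5 → 1 → 8, so m(10) = 8.
  α_5 = 7: Horner steps 5 → 8 → 10, so m(7) = 10.
  α_6 = 6: Horner steps 5 → 3 → 5, so m(6) = 5.
Codeword c = [10, 8, 6, 8, 10, 5] ∈ F_11^6.


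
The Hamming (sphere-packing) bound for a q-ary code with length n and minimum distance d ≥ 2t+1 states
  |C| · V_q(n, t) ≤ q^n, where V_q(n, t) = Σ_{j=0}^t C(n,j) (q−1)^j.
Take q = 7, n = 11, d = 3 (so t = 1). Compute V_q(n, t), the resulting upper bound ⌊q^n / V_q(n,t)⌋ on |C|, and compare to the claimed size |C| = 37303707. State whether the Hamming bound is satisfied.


V_q(n, t) = 67, q^n = 1977326743, Hamming bound = 29512339, |C| = 37303707 > bound (violated).

Step 1: Compute V_q(n, t) = Σ_{j=0}^1 C(n, j) (q−1)^j.
  j = 0: C(11,0)·(6)^0 = 1·1 = 1.
  j = 1: C(11,1)·(6)^1 = 11·6 = 66.
  V_q(n, t) = 1 + 66 = 67.
Step 2: q^n = 7^11 = 1977326743.
Step 3: Hamming bound ⌊q^n / V_q(n,t)⌋ = ⌊1977326743/67⌋ = 29512339.
Step 4: Compare |C| = 37303707 to 29512339: violated.
The claimed |C| lies above the Hamming bound, so no 7-ary code of length 11 with d ≥ 3 can have 37303707 codewords.


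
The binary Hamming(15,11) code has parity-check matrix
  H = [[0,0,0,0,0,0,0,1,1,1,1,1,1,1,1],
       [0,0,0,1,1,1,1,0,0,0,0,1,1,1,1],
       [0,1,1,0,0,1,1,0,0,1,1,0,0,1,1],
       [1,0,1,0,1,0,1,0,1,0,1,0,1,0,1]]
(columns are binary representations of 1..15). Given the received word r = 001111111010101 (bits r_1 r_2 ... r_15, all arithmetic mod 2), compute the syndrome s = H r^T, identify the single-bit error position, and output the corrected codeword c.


s = (1, 0, 1, 1)^T, error position = 11, corrected codeword c = 001111111000101

Compute s = H r^T mod 2 one row at a time:
  s_1 = 1 + 1 + 0 + 1 + 0 + 1 + 0 + 1 = 5 ≡ 1 (mod 2).
  s_2 = 1 + 1 + 1 + 1 + 0 + 1 + 0 + 1 = 6 ≡ 0 (mod 2).
  s_3 = 0 + 1 + 1 + 1 + 0 + 1 + 0 + 1 = 5 ≡ 1 (mod 2).
  s_4 = 0 + 1 + 1 + 1 + 1 + 1 + 1 + 1 = 7 ≡ 1 (mod 2).
s = (1, 0, 1, 1)^T — this equals column 11 of H (binary 1011), so error is at position 11.
Correct: flip bit 11 of r = 001111111010101 to get c = 001111111000101.


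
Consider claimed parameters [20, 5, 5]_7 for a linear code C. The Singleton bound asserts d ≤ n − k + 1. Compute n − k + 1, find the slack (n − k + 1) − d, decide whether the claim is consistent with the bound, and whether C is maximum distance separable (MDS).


Singleton RHS = n − k + 1 = 16, slack = 11, bound satisfied, not MDS.

Singleton bound: d ≤ n − k + 1.
Here n = 20, k = 5, so n − k + 1 = 16.
Given d = 5, check d ≤ 16: YES.
Slack = (n − k + 1) − d = 11.
The code is NOT MDS (slack = 11 > 0).
Description: the claimed parameters are [20, 5, 5]_7; such a code would be non-MDS.


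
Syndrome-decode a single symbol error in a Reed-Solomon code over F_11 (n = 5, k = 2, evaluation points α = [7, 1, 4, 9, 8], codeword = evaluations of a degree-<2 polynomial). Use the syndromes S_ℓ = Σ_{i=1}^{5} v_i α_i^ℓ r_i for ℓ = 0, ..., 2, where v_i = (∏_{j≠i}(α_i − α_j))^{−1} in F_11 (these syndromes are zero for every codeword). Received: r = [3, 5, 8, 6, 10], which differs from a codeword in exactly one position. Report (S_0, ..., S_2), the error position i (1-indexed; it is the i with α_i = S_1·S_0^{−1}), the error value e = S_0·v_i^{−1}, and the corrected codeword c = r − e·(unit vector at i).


S = (10, 7, 6), error at position 3, error magnitude e = 4, c = [3, 5, 4, 6, 10].

Step 1: column multipliers v_i = (∏_{j≠i}(α_i − α_j))^{−1} mod 11.
  i = 1 (α = 7): (7−1)(7−4)(7−9)(7−8) = 6·3·(−2)·(−1) = 36 ≡ 3, so v_1 = 3^{−1} = 4 (mod 11).
  i = 2 (α = 1): (1−7)(1−4)(1−9)(1−8) = (−6)·(−3)·(−8)·(−7) = 1008 ≡ 7, so v_2 = 7^{−1} = 8 (mod 11).
  i = 3 (α = 4): (4−7)(4−1)(4−9)(4−8) = (−3)·3·(−5)·(−4) = −180 ≡ 7, so v_3 = 7^{−1} = 8 (mod 11).
  i = 4 (α = 9): (9−7)(9−1)(9−4)(9−8) = 2·8·5·1 = 80 ≡ 3, so v_4 = 3^{−1} = 4 (mod 11).
  i = 5 (α = 8): (8−7)(8−1)(8−4)(8−9) = 1·7·4·(−1) = −28 ≡ 5, so v_5 = 5^{−1} = 9 (mod 11).
  v = [4, 8, 8, 4, 9].
Step 2: syndromes of r = [3, 5, 8, 6, 10] (all sums mod 11).
  S_0 = Σ v_i r_i = 4·3 + 8·5 + 8·8 + 4·6 + 9·10 = 230 ≡ 10.
  S_1 = Σ v_i α_i r_i = 4·7·3 + 8·1·5 + 8·4·8 + 4·9·6 + 9·8·10 = 1316 ≡ 7.
  α_i^2 mod 11 = [5, 1, 5, 4, 9].
  S_2 = Σ v_i α_i^2 r_i = 4·5·3 + 8·1·5 + 8·5·8 + 4·4·6 + 9·9·10 = 1326 ≡ 6.
  S = (10, 7, 6) ≠ 0, so r is not a codeword (an error is present).
Step 3: locate the error. For a single error e at position i, S_ℓ = v_i·e·α_i^ℓ, so α_err = S_1/S_0.
  S_0^{−1} = 10^{−1} = 10 (mod 11), so α_err = 7·10 = 70 ≡ 4 = α_3. Error position i = 3.
  Consistency check: S_2/S_1 = 6·8 = 48 ≡ 4 = α_err ✓ (single-error assumption holds).
Step 4: error magnitude e = S_0/v_3 = S_0·∏_{j≠3}(α_3 − α_j) = 10·7 = 70 ≡ 4 (mod 11).
Step 5: correct position 3: c_3 = r_3 − e = 8 − 4 ≡ 4 (mod 11). Hence c = [3, 5, 4, 6, 10].
  Check: interpolating c through the α_i gives m(x) = 9 + 7·x (degree < 2) with m(α_i) = c_i for every i, so c is indeed a codeword.


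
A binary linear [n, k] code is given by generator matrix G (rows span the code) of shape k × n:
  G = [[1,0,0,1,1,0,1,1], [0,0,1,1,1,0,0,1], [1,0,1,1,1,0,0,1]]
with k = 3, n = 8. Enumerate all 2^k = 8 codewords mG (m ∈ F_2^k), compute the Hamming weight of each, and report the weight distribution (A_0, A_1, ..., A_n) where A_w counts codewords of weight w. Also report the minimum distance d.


Weight distribution: A_0 = 1, A_1 = 1, A_2 = 1, A_3 = 1, A_4 = 2, A_5 = 2. Minimum distance d = 1.

Enumerate all 2^3 = 8 messages m ∈ F_2^3.
For each, compute codeword c = mG in F_2^8, then tally its weight.
  m = 000 → c = 00000000, weight = 0.
  m = 100 → c = 10011011, weight = 5.
  m = 010 → c = 00111001, weight = 4.
  m = 110 → c = 10100010, weight = 3.
  m = 001 → c = 10111001, weight = 5.
  m = 101 → c = 00100010, weight = 2.
  m = 011 → c = 10000000, weight = 1.
  m = 111 → c = 00011011, weight = 4.
Tally weights:
  weight 0: 1 codewords.
  weight 1: 1 codewords.
  weight 2: 1 codewords.
  weight 3: 1 codewords.
  weight 4: 2 codewords.
  weight 5: 2 codewords.
Minimum distance d = smallest w > 0 with A_w > 0 = 1.
Sanity: Σ A_w = 8 = 2^3 = 8 ✓.


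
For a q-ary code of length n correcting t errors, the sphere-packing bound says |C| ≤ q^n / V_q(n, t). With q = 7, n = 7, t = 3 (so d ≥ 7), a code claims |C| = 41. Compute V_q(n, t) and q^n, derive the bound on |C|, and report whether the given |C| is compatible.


V_q(n, t) = 8359, q^n = 823543, Hamming bound = 98, |C| = 41 ≤ bound (satisfied).

Step 1: Compute V_q(n, t) = Σ_{j=0}^3 C(n, j) (q−1)^j.
  j = 0: C(7,0)·(6)^0 = 1·1 = 1.
  j = 1: C(7,1)·(6)^1 = 7·6 = 42.
  j = 2: C(7,2)·(6)^2 = 21·36 = 756.
  j = 3: C(7,3)·(6)^3 = 35·216 = 7560.
  V_q(n, t) = 1 + 42 + 756 + 7560 = 8359.
Step 2: q^n = 7^7 = 823543.
Step 3: Hamming bound ⌊q^n / V_q(n,t)⌋ = ⌊823543/8359⌋ = 98.
Step 4: Compare |C| = 41 to 98: satisfied.
The claimed |C| lies below the Hamming bound.


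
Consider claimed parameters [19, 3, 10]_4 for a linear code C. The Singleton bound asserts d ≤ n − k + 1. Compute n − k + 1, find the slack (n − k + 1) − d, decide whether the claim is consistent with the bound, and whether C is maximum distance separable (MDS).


Singleton RHS = n − k + 1 = 17, slack = 7, bound satisfied, not MDS.

Singleton bound: d ≤ n − k + 1.
Here n = 19, k = 3, so n − k + 1 = 17.
Given d = 10, check d ≤ 17: YES.
Slack = (n − k + 1) − d = 7.
The code is NOT MDS (slack = 7 > 0).
Description: the claimed parameters are [19, 3, 10]_4; such a code would be non-MDS.


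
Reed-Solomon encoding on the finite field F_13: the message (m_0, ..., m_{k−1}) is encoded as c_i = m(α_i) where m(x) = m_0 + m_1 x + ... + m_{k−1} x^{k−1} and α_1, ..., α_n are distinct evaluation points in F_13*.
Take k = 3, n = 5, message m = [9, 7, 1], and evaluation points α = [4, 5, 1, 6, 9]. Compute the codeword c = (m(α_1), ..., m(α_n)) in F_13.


c = [1, 4, 4, 9, 10]

Message polynomial: m(x) = 9 + 7·x + 1·x^2 (mod 13).
For each evaluation point α_i, compute m(α_i) mod 13:
  α_1 = 4: Horner steps 1 → 11 → 1, so m(4) = 1.
  α_2 = 5: Horner steps 1 → 12 → 4, so m(5) = 4.
  α_3 = 1: Horner steps 1 → 8 → 4, so m(1) = 4.
  α_4 = 6: Horner steps 1 → 0 → 9, so m(6) = 9.
  α_5 = 9: Horner steps 1 → 3 → 10, so m(9) = 10.
Codeword c = [1, 4, 4, 9, 10] ∈ F_13^5.


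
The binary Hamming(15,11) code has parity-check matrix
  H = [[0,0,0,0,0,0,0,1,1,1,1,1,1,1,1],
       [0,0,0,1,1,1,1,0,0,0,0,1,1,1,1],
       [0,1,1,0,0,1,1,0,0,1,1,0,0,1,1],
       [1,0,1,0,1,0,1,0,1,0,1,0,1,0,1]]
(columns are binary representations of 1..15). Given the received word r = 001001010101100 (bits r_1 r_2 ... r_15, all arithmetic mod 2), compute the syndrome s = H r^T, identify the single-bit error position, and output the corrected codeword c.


s = (0, 1, 1, 0)^T, error position = 6, corrected codeword c = 001000010101100

Compute s = H r^T mod 2 one row at a time:
  s_1 = 1 + 0 + 1 + 0 + 1 + 1 + 0 + 0 = 4 ≡ 0 (mod 2).
  s_2 = 0 + 0 + 1 + 0 + 1 + 1 + 0 + 0 = 3 ≡ 1 (mod 2).
  s_3 = 0 + 1 + 1 + 0 + 1 + 0 + 0 + 0 = 3 ≡ 1 (mod 2).
  s_4 = 0 + 1 + 0 + 0 + 0 + 0 + 1 + 0 = 2 ≡ 0 (mod 2).
s = (0, 1, 1, 0)^T — this equals column 6 of H (binary 0110), so error is at position 6.
Correct: flip bit 6 of r = 001001010101100 to get c = 001000010101100.


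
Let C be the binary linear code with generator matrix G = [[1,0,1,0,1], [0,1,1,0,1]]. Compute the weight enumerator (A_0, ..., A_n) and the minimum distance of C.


Weight distribution: A_0 = 1, A_2 = 1, A_3 = 2. Minimum distance d = 2.

Enumerate all 2^2 = 4 messages m ∈ F_2^2.
For each, compute codeword c = mG in F_2^5, then tally its weight.
  m = 00 → c = 00000, weight = 0.
  m = 10 → c = 10101, weight = 3.
  m = 01 → c = 01101, weight = 3.
  m = 11 → c = 11000, weight = 2.
Tally weights:
  weight 0: 1 codewords.
  weight 2: 1 codewords.
  weight 3: 2 codewords.
Minimum distance d = smallest w > 0 with A_w > 0 = 2.
Sanity: Σ A_w = 4 = 2^2 = 4 ✓.


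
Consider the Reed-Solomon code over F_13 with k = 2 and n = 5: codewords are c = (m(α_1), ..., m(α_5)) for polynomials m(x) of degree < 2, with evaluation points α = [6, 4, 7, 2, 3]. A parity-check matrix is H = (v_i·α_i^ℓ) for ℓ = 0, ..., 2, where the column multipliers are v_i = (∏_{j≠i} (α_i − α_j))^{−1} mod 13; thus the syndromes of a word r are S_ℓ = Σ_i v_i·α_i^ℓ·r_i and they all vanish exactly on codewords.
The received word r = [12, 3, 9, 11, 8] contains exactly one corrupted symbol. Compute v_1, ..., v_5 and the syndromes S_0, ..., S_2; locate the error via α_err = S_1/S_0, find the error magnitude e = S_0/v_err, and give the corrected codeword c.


S = (2, 8, 6), error at position 2, error magnitude e = 11, c = [12, 5, 9, 11, 8].

Step 1: column multipliers v_i = (∏_{j≠i}(α_i − α_j))^{−1} mod 13.
  i = 1 (α = 6): (6−4)(6−7)(6−2)(6−3) = 2·(−1)·4·3 = −24 ≡ 2, so v_1 = 2^{−1} = 7 (mod 13).
  i = 2 (α = 4): (4−6)(4−7)(4−2)(4−3) = (−2)·(−3)·2·1 = 12 ≡ 12, so v_2 = 12^{−1} = 12 (mod 13).
  i = 3 (α = 7): (7−6)(7−4)(7−2)(7−3) = 1·3·5·4 = 60 ≡ 8, so v_3 = 8^{−1} = 5 (mod 13).
  i = 4 (α = 2): (2−6)(2−4)(2−7)(2−3) = (−4)·(−2)·(−5)·(−1) = 40 ≡ 1, so v_4 = 1^{−1} = 1 (mod 13).
  i = 5 (α = 3): (3−6)(3−4)(3−7)(3−2) = (−3)·(−1)·(−4)·1 = −12 ≡ 1, so v_5 = 1^{−1} = 1 (mod 13).
  v = [7, 12, 5, 1, 1].
Step 2: syndromes of r = [12, 3, 9, 11, 8] (all sums mod 13).
  S_0 = Σ v_i r_i = 7·12 + 12·3 + 5·9 + 1·11 + 1·8 = 184 ≡ 2.
  S_1 = Σ v_i α_i r_i = 7·6·12 + 12·4·3 + 5·7·9 + 1·2·11 + 1·3·8 = 1009 ≡ 8.
  α_i^2 mod 13 = [10, 3, 10, 4, 9].
  S_2 = Σ v_i α_i^2 r_i = 7·10·12 + 12·3·3 + 5·10·9 + 1·4·11 + 1·9·8 = 1514 ≡ 6.
  S = (2, 8, 6) ≠ 0, so r is not a codeword (an error is present).
Step 3: locate the error. For a single error e at position i, S_ℓ = v_i·e·α_i^ℓ, so α_err = S_1/S_0.
  S_0^{−1} = 2^{−1} = 7 (mod 13), so α_err = 8·7 = 56 ≡ 4 = α_2. Error position i = 2.
  Consistency check: S_2/S_1 = 6·5 = 30 ≡ 4 = α_err ✓ (single-error assumption holds).
Step 4: error magnitude e = S_0/v_2 = S_0·∏_{j≠2}(α_2 − α_j) = 2·12 = 24 ≡ 11 (mod 13).
Step 5: correct position 2: c_2 = r_2 − e = 3 − 11 ≡ 5 (mod 13). Hence c = [12, 5, 9, 11, 8].
  Check: interpolating c through the α_i gives m(x) = 4 + 10·x (degree < 2) with m(α_i) = c_i for every i, so c is indeed a codeword.


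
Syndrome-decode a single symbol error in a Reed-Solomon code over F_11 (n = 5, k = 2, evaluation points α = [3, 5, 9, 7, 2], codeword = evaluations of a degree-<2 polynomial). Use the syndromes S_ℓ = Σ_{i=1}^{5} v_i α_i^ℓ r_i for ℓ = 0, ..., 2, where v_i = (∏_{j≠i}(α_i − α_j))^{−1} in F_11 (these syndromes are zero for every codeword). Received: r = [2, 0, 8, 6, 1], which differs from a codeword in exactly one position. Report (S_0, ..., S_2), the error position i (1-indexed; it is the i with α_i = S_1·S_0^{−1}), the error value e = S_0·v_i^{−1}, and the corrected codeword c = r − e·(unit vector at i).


S = (10, 6, 8), error at position 2, error magnitude e = 7, c = [2, 4, 8, 6, 1].

Step 1: column multipliers v_i = (∏_{j≠i}(α_i − α_j))^{−1} mod 11.
  i = 1 (α = 3): (3−5)(3−9)(3−7)(3−2) = (−2)·(−6)·(−4)·1 = −48 ≡ 7, so v_1 = 7^{−1} = 8 (mod 11).
  i = 2 (α = 5): (5−3)(5−9)(5−7)(5−2) = 2·(−4)·(−2)·3 = 48 ≡ 4, so v_2 = 4^{−1} = 3 (mod 11).
  i = 3 (α = 9): (9−3)(9−5)(9−7)(9−2) = 6·4·2·7 = 336 ≡ 6, so v_3 = 6^{−1} = 2 (mod 11).
  i = 4 (α = 7): (7−3)(7−5)(7−9)(7−2) = 4·2·(−2)·5 = −80 ≡ 8, so v_4 = 8^{−1} = 7 (mod 11).
  i = 5 (α = 2): (2−3)(2−5)(2−9)(2−7) = (−1)·(−3)·(−7)·(−5) = 105 ≡ 6, so v_5 = 6^{−1} = 2 (mod 11).
  v = [8, 3, 2, 7, 2].
Step 2: syndromes of r = [2, 0, 8, 6, 1] (all sums mod 11).
  S_0 = Σ v_i r_i = 8·2 + 3·0 + 2·8 + 7·6 + 2·1 = 76 ≡ 10.
  S_1 = Σ v_i α_i r_i = 8·3·2 + 3·5·0 + 2·9·8 + 7·7·6 + 2·2·1 = 490 ≡ 6.
  α_i^2 mod 11 = [9, 3, 4, 5, 4].
  S_2 = Σ v_i α_i^2 r_i = 8·9·2 + 3·3·0 + 2·4·8 + 7·5·6 + 2·4·1 = 426 ≡ 8.
  S = (10, 6, 8) ≠ 0, so r is not a codeword (an error is present).
Step 3: locate the error. For a single error e at position i, S_ℓ = v_i·e·α_i^ℓ, so α_err = S_1/S_0.
  S_0^{−1} = 10^{−1} = 10 (mod 11), so α_err = 6·10 = 60 ≡ 5 = α_2. Error position i = 2.
  Consistency check: S_2/S_1 = 8·2 = 16 ≡ 5 = α_err ✓ (single-error assumption holds).
Step 4: error magnitude e = S_0/v_2 = S_0·∏_{j≠2}(α_2 − α_j) = 10·4 = 40 ≡ 7 (mod 11).
Step 5: correct position 2: c_2 = r_2 − e = 0 − 7 ≡ 4 (mod 11). Hence c = [2, 4, 8, 6, 1].
  Check: interpolating c through the α_i gives m(x) = 10 + 1·x (degree < 2) with m(α_i) = c_i for every i, so c is indeed a codeword.


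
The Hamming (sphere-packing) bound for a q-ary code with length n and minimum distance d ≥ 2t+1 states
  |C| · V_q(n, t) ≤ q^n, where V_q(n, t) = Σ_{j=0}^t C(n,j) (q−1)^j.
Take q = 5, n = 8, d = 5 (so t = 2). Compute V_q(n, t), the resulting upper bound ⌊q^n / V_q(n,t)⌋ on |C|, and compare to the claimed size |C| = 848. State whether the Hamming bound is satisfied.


V_q(n, t) = 481, q^n = 390625, Hamming bound = 812, |C| = 848 > bound (violated).

Step 1: Compute V_q(n, t) = Σ_{j=0}^2 C(n, j) (q−1)^j.
  j = 0: C(8,0)·(4)^0 = 1·1 = 1.
  j = 1: C(8,1)·(4)^1 = 8·4 = 32.
  j = 2: C(8,2)·(4)^2 = 28·16 = 448.
  V_q(n, t) = 1 + 32 + 448 = 481.
Step 2: q^n = 5^8 = 390625.
Step 3: Hamming bound ⌊q^n / V_q(n,t)⌋ = ⌊390625/481⌋ = 812.
Step 4: Compare |C| = 848 to 812: violated.
The claimed |C| lies above the Hamming bound, so no 5-ary code of length 8 with d ≥ 5 can have 848 codewords.


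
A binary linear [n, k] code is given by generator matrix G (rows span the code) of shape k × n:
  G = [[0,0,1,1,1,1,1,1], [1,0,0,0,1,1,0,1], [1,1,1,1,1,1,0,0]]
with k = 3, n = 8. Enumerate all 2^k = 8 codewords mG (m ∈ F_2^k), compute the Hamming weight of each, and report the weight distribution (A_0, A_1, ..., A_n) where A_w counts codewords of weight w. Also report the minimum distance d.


Weight distribution: A_0 = 1, A_4 = 5, A_6 = 2. Minimum distance d = 4.

Enumerate all 2^3 = 8 messages m ∈ F_2^3.
For each, compute codeword c = mG in F_2^8, then tally its weight.
  m = 000 → c = 00000000, weight = 0.
  m = 100 → c = 00111111, weight = 6.
  m = 010 → c = 10001101, weight = 4.
  m = 110 → c = 10110010, weight = 4.
  m = 001 → c = 11111100, weight = 6.
  m = 101 → c = 11000011, weight = 4.
  m = 011 → c = 01110001, weight = 4.
  m = 111 → c = 01001110, weight = 4.
Tally weights:
  weight 0: 1 codewords.
  weight 4: 5 codewords.
  weight 6: 2 codewords.
Minimum distance d = smallest w > 0 with A_w > 0 = 4.
Sanity: Σ A_w = 8 = 2^3 = 8 ✓.


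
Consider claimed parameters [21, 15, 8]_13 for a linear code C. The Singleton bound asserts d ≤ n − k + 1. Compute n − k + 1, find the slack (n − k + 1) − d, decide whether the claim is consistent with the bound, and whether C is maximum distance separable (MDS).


Singleton RHS = n − k + 1 = 7, slack = -1, bound violated (no such code; not MDS).

Singleton bound: d ≤ n − k + 1.
Here n = 21, k = 15, so n − k + 1 = 7.
Given d = 8, check d ≤ 7: NO.
Slack = (n − k + 1) − d = -1.
The slack is negative: d = 8 exceeds n − k + 1 = 7 by 1, so the Singleton bound is violated and no linear [21, 15, 8]_13 code can exist. In particular it is not MDS (MDS requires d = n − k + 1 exactly).
Description: the claimed parameters are [21, 15, 8]_13; such a code would be impossible (violates the Singleton bound).


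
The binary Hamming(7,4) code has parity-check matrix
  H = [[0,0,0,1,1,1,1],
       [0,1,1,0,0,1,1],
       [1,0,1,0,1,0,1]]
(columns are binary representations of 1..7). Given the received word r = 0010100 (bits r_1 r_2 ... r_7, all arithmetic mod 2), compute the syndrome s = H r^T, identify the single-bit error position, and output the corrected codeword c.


s = (1, 1, 0)^T, error position = 6, corrected codeword c = 0010110

Compute s = H r^T mod 2 one row at a time:
  s_1 = 0 + 1 + 0 + 0 = 1 ≡ 1 (mod 2).
  s_2 = 0 + 1 + 0 + 0 = 1 ≡ 1 (mod 2).
  s_3 = 0 + 1 + 1 + 0 = 2 ≡ 0 (mod 2).
s = (1, 1, 0)^T — this equals column 6 of H (binary 110), so error is at position 6.
Correct: flip bit 6 of r = 0010100 to get c = 0010110.


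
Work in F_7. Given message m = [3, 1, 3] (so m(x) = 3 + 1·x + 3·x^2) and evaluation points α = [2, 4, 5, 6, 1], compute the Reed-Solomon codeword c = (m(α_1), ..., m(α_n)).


c = [3, 6, 6, 5, 0]

Message polynomial: m(x) = 3 + 1·x + 3·x^2 (mod 7).
For each evaluation point α_i, compute m(α_i) mod 7:
  α_1 = 2: Horner steps 3 → 0 → 3, so m(2) = 3.
  α_2 = 4: Horner steps 3 → 6 → 6, so m(4) = 6.
  α_3 = 5: Horner steps 3 → 2 → 6, so m(5) = 6.
  α_4 = 6: Horner steps 3 → 5 → 5, so m(6) = 5.
  α_5 = 1: Horner steps 3 → 4 → 0, so m(1) = 0.
Codeword c = [3, 6, 6, 5, 0] ∈ F_7^5.


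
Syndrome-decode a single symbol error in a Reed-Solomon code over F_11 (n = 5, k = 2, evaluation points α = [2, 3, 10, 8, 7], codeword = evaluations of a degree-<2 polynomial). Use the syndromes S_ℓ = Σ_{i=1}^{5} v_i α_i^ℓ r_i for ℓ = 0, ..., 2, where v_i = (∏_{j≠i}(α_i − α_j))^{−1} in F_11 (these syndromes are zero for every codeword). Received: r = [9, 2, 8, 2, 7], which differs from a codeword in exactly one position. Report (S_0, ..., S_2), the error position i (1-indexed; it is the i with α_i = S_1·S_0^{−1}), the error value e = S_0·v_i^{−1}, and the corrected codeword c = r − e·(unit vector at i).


S = (4, 10, 3), error at position 4, error magnitude e = 2, c = [9, 2, 8, 0, 7].

Step 1: column multipliers v_i = (∏_{j≠i}(α_i − α_j))^{−1} mod 11.
  i = 1 (α = 2): (2−3)(2−10)(2−8)(2−7) = (−1)·(−8)·(−6)·(−5) = 240 ≡ 9, so v_1 = 9^{−1} = 5 (mod 11).
  i = 2 (α = 3): (3−2)(3−10)(3−8)(3−7) = 1·(−7)·(−5)·(−4) = −140 ≡ 3, so v_2 = 3^{−1} = 4 (mod 11).
  i = 3 (α = 10): (10−2)(10−3)(10−8)(10−7) = 8·7·2·3 = 336 ≡ 6, so v_3 = 6^{−1} = 2 (mod 11).
  i = 4 (α = 8): (8−2)(8−3)(8−10)(8−7) = 6·5·(−2)·1 = −60 ≡ 6, so v_4 = 6^{−1} = 2 (mod 11).
  i = 5 (α = 7): (7−2)(7−3)(7−10)(7−8) = 5·4·(−3)·(−1) = 60 ≡ 5, so v_5 = 5^{−1} = 9 (mod 11).
  v = [5, 4, 2, 2, 9].
Step 2: syndromes of r = [9, 2, 8, 2, 7] (all sums mod 11).
  S_0 = Σ v_i r_i = 5·9 + 4·2 + 2·8 + 2·2 + 9·7 = 136 ≡ 4.
  S_1 = Σ v_i α_i r_i = 5·2·9 + 4·3·2 + 2·10·8 + 2·8·2 + 9·7·7 = 747 ≡ 10.
  α_i^2 mod 11 = [4, 9, 1, 9, 5].
  S_2 = Σ v_i α_i^2 r_i = 5·4·9 + 4·9·2 + 2·1·8 + 2·9·2 + 9·5·7 = 619 ≡ 3.
  S = (4, 10, 3) ≠ 0, so r is not a codeword (an error is present).
Step 3: locate the error. For a single error e at position i, S_ℓ = v_i·e·α_i^ℓ, so α_err = S_1/S_0.
  S_0^{−1} = 4^{−1} = 3 (mod 11), so α_err = 10·3 = 30 ≡ 8 = α_4. Error position i = 4.
  Consistency check: S_2/S_1 = 3·10 = 30 ≡ 8 = α_err ✓ (single-error assumption holds).
Step 4: error magnitude e = S_0/v_4 = S_0·∏_{j≠4}(α_4 − α_j) = 4·6 = 24 ≡ 2 (mod 11).
Step 5: correct position 4: c_4 = r_4 − e = 2 − 2 ≡ 0 (mod 11). Hence c = [9, 2, 8, 0, 7].
  Check: interpolating c through the α_i gives m(x) = 1 + 4·x (degree < 2) with m(α_i) = c_i for every i, so c is indeed a codeword.
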